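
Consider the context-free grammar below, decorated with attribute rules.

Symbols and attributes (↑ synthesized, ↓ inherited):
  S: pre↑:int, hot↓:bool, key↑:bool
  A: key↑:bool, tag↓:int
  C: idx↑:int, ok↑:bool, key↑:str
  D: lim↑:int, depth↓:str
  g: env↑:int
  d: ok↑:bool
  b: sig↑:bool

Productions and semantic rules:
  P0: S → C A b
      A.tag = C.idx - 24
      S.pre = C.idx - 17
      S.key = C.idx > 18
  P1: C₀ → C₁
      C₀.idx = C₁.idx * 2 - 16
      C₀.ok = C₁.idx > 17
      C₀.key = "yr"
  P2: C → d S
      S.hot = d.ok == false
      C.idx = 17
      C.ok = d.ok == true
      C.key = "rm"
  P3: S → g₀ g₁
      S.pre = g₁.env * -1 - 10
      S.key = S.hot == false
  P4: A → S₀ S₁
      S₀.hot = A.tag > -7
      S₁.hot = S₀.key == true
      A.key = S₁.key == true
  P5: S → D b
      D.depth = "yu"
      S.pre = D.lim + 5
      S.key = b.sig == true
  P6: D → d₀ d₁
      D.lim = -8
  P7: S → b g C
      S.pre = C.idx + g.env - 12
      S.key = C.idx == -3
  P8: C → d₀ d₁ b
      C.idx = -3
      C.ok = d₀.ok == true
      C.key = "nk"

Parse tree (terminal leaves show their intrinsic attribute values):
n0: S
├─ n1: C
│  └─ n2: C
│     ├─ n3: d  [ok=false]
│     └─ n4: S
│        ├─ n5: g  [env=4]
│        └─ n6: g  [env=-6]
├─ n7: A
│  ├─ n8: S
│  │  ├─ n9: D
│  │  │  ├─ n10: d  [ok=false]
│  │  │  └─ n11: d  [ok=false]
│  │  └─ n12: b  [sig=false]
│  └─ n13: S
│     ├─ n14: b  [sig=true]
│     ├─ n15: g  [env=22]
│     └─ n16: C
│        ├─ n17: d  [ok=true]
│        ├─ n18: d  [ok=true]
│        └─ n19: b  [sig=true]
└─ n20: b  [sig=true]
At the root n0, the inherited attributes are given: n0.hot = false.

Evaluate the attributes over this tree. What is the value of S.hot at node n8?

true

1. n0.hot = false  [given at root]
2. n3.ok = false  [terminal]
3. n4.hot = true  [d.ok == false]
4. n5.env = 4  [terminal]
5. n6.env = -6  [terminal]
6. n4.pre = -4  [g₁.env * -1 - 10]
7. n4.key = false  [S.hot == false]
8. n2.idx = 17  [17]
9. n2.ok = false  [d.ok == true]
10. n2.key = "rm"  ["rm"]
11. n1.idx = 18  [C₁.idx * 2 - 16]
12. n1.ok = false  [C₁.idx > 17]
13. n1.key = "yr"  ["yr"]
14. n7.tag = -6  [C.idx - 24]
15. n8.hot = true  [A.tag > -7]
16. n9.depth = "yu"  ["yu"]
17. n10.ok = false  [terminal]
18. n11.ok = false  [terminal]
19. n9.lim = -8  [-8]
20. n12.sig = false  [terminal]
21. n8.pre = -3  [D.lim + 5]
22. n8.key = false  [b.sig == true]
23. n13.hot = false  [S₀.key == true]
24. n14.sig = true  [terminal]
25. n15.env = 22  [terminal]
26. n17.ok = true  [terminal]
27. n18.ok = true  [terminal]
28. n19.sig = true  [terminal]
29. n16.idx = -3  [-3]
30. n16.ok = true  [d₀.ok == true]
31. n16.key = "nk"  ["nk"]
32. n13.pre = 7  [C.idx + g.env - 12]
33. n13.key = true  [C.idx == -3]
34. n7.key = true  [S₁.key == true]
35. n20.sig = true  [terminal]
36. n0.pre = 1  [C.idx - 17]
37. n0.key = false  [C.idx > 18]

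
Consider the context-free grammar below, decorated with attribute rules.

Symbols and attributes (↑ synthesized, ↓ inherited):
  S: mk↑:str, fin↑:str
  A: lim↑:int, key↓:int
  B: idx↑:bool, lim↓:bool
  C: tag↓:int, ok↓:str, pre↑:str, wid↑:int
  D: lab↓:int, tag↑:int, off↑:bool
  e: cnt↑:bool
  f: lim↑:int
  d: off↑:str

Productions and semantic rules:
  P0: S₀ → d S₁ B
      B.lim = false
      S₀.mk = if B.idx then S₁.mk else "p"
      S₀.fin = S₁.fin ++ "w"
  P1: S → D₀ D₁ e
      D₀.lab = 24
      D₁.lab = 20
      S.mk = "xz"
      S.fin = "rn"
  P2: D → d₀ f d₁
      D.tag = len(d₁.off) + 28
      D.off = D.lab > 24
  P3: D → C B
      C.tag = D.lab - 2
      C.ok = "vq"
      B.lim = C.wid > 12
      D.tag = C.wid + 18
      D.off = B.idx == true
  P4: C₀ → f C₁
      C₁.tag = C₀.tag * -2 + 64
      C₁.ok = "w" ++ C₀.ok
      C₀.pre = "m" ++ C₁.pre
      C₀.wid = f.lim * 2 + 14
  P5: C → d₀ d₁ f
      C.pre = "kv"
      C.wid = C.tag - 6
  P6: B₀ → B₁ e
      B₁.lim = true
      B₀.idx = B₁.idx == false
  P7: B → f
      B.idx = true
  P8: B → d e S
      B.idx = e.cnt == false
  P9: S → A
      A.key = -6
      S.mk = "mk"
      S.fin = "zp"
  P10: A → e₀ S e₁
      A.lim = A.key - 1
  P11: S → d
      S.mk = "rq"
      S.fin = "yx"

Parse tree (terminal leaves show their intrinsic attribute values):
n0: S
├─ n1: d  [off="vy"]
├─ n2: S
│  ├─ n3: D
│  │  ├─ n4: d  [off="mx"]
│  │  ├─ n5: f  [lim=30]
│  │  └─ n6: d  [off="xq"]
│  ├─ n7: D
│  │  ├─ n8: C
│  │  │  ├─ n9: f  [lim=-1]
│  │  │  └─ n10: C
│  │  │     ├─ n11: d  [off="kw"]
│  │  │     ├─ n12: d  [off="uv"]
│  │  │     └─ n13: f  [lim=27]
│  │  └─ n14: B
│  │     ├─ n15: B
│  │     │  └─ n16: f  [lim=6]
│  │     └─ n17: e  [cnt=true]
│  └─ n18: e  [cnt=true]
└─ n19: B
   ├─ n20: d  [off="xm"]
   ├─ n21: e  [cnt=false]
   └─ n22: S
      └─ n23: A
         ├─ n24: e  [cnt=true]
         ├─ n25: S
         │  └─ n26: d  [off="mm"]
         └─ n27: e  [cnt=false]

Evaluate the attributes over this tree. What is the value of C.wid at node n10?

22

1. n1.off = "vy"  [terminal]
2. n3.lab = 24  [24]
3. n4.off = "mx"  [terminal]
4. n5.lim = 30  [terminal]
5. n6.off = "xq"  [terminal]
6. n3.tag = 30  [len(d₁.off) + 28]
7. n3.off = false  [D.lab > 24]
8. n7.lab = 20  [20]
9. n8.tag = 18  [D.lab - 2]
10. n8.ok = "vq"  ["vq"]
11. n9.lim = -1  [terminal]
12. n10.tag = 28  [C₀.tag * -2 + 64]
13. n10.ok = "wvq"  ["w" ++ C₀.ok]
14. n11.off = "kw"  [terminal]
15. n12.off = "uv"  [terminal]
16. n13.lim = 27  [terminal]
17. n10.pre = "kv"  ["kv"]
18. n10.wid = 22  [C.tag - 6]
19. n8.pre = "mkv"  ["m" ++ C₁.pre]
20. n8.wid = 12  [f.lim * 2 + 14]
21. n14.lim = false  [C.wid > 12]
22. n15.lim = true  [true]
23. n16.lim = 6  [terminal]
24. n15.idx = true  [true]
25. n17.cnt = true  [terminal]
26. n14.idx = false  [B₁.idx == false]
27. n7.tag = 30  [C.wid + 18]
28. n7.off = false  [B.idx == true]
29. n18.cnt = true  [terminal]
30. n2.mk = "xz"  ["xz"]
31. n2.fin = "rn"  ["rn"]
32. n19.lim = false  [false]
33. n20.off = "xm"  [terminal]
34. n21.cnt = false  [terminal]
35. n23.key = -6  [-6]
36. n24.cnt = true  [terminal]
37. n26.off = "mm"  [terminal]
38. n25.mk = "rq"  ["rq"]
39. n25.fin = "yx"  ["yx"]
40. n27.cnt = false  [terminal]
41. n23.lim = -7  [A.key - 1]
42. n22.mk = "mk"  ["mk"]
43. n22.fin = "zp"  ["zp"]
44. n19.idx = true  [e.cnt == false]
45. n0.mk = "xz"  [if B.idx then S₁.mk else "p"]
46. n0.fin = "rnw"  [S₁.fin ++ "w"]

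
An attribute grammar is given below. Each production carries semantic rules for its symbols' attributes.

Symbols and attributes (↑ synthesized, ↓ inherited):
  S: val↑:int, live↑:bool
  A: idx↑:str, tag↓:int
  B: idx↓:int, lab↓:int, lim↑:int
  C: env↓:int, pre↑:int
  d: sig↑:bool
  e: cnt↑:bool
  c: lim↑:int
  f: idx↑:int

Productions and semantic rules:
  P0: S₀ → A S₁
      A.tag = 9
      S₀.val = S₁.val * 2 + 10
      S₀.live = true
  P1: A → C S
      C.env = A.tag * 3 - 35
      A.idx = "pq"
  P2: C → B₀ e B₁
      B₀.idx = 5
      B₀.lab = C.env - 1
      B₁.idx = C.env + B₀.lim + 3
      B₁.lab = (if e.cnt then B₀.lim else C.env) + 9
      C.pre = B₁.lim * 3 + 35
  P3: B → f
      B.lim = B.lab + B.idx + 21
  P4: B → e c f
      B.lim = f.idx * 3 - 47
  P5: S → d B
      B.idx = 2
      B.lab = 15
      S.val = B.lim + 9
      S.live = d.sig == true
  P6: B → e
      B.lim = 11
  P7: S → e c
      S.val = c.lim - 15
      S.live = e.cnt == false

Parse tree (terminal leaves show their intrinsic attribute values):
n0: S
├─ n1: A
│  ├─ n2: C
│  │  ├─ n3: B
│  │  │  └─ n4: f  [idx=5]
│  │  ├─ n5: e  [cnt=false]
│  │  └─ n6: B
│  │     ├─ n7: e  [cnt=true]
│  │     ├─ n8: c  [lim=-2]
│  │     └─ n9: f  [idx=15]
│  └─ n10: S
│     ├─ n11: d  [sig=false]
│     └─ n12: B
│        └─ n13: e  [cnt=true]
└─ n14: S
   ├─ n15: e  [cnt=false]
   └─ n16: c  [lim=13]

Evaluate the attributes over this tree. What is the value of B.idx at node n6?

12

1. n1.tag = 9  [9]
2. n2.env = -8  [A.tag * 3 - 35]
3. n3.idx = 5  [5]
4. n3.lab = -9  [C.env - 1]
5. n4.idx = 5  [terminal]
6. n3.lim = 17  [B.lab + B.idx + 21]
7. n5.cnt = false  [terminal]
8. n6.idx = 12  [C.env + B₀.lim + 3]
9. n6.lab = 1  [(if e.cnt then B₀.lim else C.env) + 9]
10. n7.cnt = true  [terminal]
11. n8.lim = -2  [terminal]
12. n9.idx = 15  [terminal]
13. n6.lim = -2  [f.idx * 3 - 47]
14. n2.pre = 29  [B₁.lim * 3 + 35]
15. n11.sig = false  [terminal]
16. n12.idx = 2  [2]
17. n12.lab = 15  [15]
18. n13.cnt = true  [terminal]
19. n12.lim = 11  [11]
20. n10.val = 20  [B.lim + 9]
21. n10.live = false  [d.sig == true]
22. n1.idx = "pq"  ["pq"]
23. n15.cnt = false  [terminal]
24. n16.lim = 13  [terminal]
25. n14.val = -2  [c.lim - 15]
26. n14.live = true  [e.cnt == false]
27. n0.val = 6  [S₁.val * 2 + 10]
28. n0.live = true  [true]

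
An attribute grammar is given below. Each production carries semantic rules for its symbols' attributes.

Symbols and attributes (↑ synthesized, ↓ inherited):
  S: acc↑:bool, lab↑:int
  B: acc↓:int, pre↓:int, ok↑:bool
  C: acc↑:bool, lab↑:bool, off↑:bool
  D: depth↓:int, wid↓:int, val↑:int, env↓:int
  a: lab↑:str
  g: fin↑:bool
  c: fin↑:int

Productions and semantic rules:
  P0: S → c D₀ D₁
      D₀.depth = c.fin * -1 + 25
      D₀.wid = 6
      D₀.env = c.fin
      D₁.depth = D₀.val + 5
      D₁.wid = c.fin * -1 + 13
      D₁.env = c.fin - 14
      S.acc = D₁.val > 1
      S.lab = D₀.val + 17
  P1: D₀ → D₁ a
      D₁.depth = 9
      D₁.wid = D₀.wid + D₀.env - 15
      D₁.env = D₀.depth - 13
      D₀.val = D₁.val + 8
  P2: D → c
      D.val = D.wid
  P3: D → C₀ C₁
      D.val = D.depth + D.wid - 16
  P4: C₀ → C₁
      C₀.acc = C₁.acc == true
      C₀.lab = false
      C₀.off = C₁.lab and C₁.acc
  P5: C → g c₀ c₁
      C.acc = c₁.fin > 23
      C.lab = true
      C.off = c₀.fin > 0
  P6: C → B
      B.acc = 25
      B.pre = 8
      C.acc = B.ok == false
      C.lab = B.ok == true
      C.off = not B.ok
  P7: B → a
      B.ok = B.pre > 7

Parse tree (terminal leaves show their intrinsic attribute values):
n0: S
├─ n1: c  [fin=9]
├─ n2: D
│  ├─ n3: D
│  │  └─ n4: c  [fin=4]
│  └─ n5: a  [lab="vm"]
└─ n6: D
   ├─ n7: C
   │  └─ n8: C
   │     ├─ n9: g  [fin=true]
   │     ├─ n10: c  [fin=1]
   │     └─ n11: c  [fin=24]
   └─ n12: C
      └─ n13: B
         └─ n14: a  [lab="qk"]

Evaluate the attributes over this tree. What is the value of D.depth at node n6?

13

1. n1.fin = 9  [terminal]
2. n2.depth = 16  [c.fin * -1 + 25]
3. n2.wid = 6  [6]
4. n2.env = 9  [c.fin]
5. n3.depth = 9  [9]
6. n3.wid = 0  [D₀.wid + D₀.env - 15]
7. n3.env = 3  [D₀.depth - 13]
8. n4.fin = 4  [terminal]
9. n3.val = 0  [D.wid]
10. n5.lab = "vm"  [terminal]
11. n2.val = 8  [D₁.val + 8]
12. n6.depth = 13  [D₀.val + 5]
13. n6.wid = 4  [c.fin * -1 + 13]
14. n6.env = -5  [c.fin - 14]
15. n9.fin = true  [terminal]
16. n10.fin = 1  [terminal]
17. n11.fin = 24  [terminal]
18. n8.acc = true  [c₁.fin > 23]
19. n8.lab = true  [true]
20. n8.off = true  [c₀.fin > 0]
21. n7.acc = true  [C₁.acc == true]
22. n7.lab = false  [false]
23. n7.off = true  [C₁.lab and C₁.acc]
24. n13.acc = 25  [25]
25. n13.pre = 8  [8]
26. n14.lab = "qk"  [terminal]
27. n13.ok = true  [B.pre > 7]
28. n12.acc = false  [B.ok == false]
29. n12.lab = true  [B.ok == true]
30. n12.off = false  [not B.ok]
31. n6.val = 1  [D.depth + D.wid - 16]
32. n0.acc = false  [D₁.val > 1]
33. n0.lab = 25  [D₀.val + 17]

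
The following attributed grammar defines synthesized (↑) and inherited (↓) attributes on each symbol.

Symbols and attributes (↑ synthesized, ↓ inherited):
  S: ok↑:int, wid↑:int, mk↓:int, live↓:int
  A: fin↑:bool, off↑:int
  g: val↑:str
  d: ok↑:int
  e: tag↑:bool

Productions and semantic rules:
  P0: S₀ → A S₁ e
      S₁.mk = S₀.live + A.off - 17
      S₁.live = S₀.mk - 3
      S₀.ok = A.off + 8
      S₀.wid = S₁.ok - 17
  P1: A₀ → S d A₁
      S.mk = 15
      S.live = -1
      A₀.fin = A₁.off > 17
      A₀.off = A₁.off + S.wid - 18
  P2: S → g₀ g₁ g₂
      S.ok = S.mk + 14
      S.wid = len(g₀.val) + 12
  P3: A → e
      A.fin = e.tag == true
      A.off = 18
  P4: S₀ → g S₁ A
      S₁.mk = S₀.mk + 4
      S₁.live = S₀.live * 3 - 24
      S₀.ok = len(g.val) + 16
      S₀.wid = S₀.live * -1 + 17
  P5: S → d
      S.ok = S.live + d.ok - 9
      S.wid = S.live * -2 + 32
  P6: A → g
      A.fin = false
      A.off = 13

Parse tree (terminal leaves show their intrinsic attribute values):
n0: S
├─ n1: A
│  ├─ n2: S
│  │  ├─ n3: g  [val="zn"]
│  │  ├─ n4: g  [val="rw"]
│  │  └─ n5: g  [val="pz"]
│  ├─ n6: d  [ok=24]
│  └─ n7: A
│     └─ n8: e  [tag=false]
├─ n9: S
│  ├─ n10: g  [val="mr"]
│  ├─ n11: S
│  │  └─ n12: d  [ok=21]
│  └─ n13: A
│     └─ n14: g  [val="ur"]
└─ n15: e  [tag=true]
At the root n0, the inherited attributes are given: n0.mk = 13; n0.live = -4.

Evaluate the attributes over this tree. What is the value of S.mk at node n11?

-3

1. n0.mk = 13  [given at root]
2. n0.live = -4  [given at root]
3. n2.mk = 15  [15]
4. n2.live = -1  [-1]
5. n3.val = "zn"  [terminal]
6. n4.val = "rw"  [terminal]
7. n5.val = "pz"  [terminal]
8. n2.ok = 29  [S.mk + 14]
9. n2.wid = 14  [len(g₀.val) + 12]
10. n6.ok = 24  [terminal]
11. n8.tag = false  [terminal]
12. n7.fin = false  [e.tag == true]
13. n7.off = 18  [18]
14. n1.fin = true  [A₁.off > 17]
15. n1.off = 14  [A₁.off + S.wid - 18]
16. n9.mk = -7  [S₀.live + A.off - 17]
17. n9.live = 10  [S₀.mk - 3]
18. n10.val = "mr"  [terminal]
19. n11.mk = -3  [S₀.mk + 4]
20. n11.live = 6  [S₀.live * 3 - 24]
21. n12.ok = 21  [terminal]
22. n11.ok = 18  [S.live + d.ok - 9]
23. n11.wid = 20  [S.live * -2 + 32]
24. n14.val = "ur"  [terminal]
25. n13.fin = false  [false]
26. n13.off = 13  [13]
27. n9.ok = 18  [len(g.val) + 16]
28. n9.wid = 7  [S₀.live * -1 + 17]
29. n15.tag = true  [terminal]
30. n0.ok = 22  [A.off + 8]
31. n0.wid = 1  [S₁.ok - 17]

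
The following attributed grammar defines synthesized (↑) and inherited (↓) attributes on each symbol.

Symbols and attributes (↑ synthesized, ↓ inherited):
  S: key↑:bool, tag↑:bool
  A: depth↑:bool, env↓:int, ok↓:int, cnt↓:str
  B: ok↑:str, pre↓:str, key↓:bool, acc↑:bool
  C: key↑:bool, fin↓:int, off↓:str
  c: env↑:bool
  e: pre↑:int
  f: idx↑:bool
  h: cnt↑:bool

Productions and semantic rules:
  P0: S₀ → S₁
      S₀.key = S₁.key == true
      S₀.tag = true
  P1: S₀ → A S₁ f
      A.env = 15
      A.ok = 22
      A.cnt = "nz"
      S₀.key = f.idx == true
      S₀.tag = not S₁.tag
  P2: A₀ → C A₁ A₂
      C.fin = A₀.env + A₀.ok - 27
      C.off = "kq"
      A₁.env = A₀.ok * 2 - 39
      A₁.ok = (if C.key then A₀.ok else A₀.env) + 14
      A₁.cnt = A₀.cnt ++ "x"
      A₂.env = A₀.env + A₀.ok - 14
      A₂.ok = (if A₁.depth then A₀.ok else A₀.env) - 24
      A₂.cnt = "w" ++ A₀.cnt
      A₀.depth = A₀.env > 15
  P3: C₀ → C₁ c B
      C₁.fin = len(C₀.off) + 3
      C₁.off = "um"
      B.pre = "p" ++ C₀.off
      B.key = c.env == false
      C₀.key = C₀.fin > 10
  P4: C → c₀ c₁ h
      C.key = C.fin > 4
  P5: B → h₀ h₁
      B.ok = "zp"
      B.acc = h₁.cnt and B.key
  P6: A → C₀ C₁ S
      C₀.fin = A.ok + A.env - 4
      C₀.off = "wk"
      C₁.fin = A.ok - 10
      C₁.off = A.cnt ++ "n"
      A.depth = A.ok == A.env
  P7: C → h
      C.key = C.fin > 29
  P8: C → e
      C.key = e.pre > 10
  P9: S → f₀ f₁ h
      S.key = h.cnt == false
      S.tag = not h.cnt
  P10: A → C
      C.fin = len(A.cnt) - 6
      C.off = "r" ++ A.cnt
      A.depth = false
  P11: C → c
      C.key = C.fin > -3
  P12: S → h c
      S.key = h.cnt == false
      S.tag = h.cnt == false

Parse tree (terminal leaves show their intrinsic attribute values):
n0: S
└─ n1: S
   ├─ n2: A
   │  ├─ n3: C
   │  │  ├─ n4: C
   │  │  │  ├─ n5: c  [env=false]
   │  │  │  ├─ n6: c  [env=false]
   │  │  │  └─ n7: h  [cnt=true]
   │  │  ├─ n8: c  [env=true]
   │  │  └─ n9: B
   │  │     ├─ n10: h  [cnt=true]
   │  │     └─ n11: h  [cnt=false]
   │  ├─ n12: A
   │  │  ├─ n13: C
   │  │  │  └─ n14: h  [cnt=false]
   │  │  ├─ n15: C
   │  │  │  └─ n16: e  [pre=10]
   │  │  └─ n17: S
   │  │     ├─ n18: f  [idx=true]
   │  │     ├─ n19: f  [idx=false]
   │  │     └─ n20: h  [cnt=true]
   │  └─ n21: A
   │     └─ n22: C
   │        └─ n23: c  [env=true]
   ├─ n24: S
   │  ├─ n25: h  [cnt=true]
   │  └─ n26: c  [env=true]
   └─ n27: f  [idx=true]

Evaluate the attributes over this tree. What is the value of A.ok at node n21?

-9

1. n2.env = 15  [15]
2. n2.ok = 22  [22]
3. n2.cnt = "nz"  ["nz"]
4. n3.fin = 10  [A₀.env + A₀.ok - 27]
5. n3.off = "kq"  ["kq"]
6. n4.fin = 5  [len(C₀.off) + 3]
7. n4.off = "um"  ["um"]
8. n5.env = false  [terminal]
9. n6.env = false  [terminal]
10. n7.cnt = true  [terminal]
11. n4.key = true  [C.fin > 4]
12. n8.env = true  [terminal]
13. n9.pre = "pkq"  ["p" ++ C₀.off]
14. n9.key = false  [c.env == false]
15. n10.cnt = true  [terminal]
16. n11.cnt = false  [terminal]
17. n9.ok = "zp"  ["zp"]
18. n9.acc = false  [h₁.cnt and B.key]
19. n3.key = false  [C₀.fin > 10]
20. n12.env = 5  [A₀.ok * 2 - 39]
21. n12.ok = 29  [(if C.key then A₀.ok else A₀.env) + 14]
22. n12.cnt = "nzx"  [A₀.cnt ++ "x"]
23. n13.fin = 30  [A.ok + A.env - 4]
24. n13.off = "wk"  ["wk"]
25. n14.cnt = false  [terminal]
26. n13.key = true  [C.fin > 29]
27. n15.fin = 19  [A.ok - 10]
28. n15.off = "nzxn"  [A.cnt ++ "n"]
29. n16.pre = 10  [terminal]
30. n15.key = false  [e.pre > 10]
31. n18.idx = true  [terminal]
32. n19.idx = false  [terminal]
33. n20.cnt = true  [terminal]
34. n17.key = false  [h.cnt == false]
35. n17.tag = false  [not h.cnt]
36. n12.depth = false  [A.ok == A.env]
37. n21.env = 23  [A₀.env + A₀.ok - 14]
38. n21.ok = -9  [(if A₁.depth then A₀.ok else A₀.env) - 24]
39. n21.cnt = "wnz"  ["w" ++ A₀.cnt]
40. n22.fin = -3  [len(A.cnt) - 6]
41. n22.off = "rwnz"  ["r" ++ A.cnt]
42. n23.env = true  [terminal]
43. n22.key = false  [C.fin > -3]
44. n21.depth = false  [false]
45. n2.depth = false  [A₀.env > 15]
46. n25.cnt = true  [terminal]
47. n26.env = true  [terminal]
48. n24.key = false  [h.cnt == false]
49. n24.tag = false  [h.cnt == false]
50. n27.idx = true  [terminal]
51. n1.key = true  [f.idx == true]
52. n1.tag = true  [not S₁.tag]
53. n0.key = true  [S₁.key == true]
54. n0.tag = true  [true]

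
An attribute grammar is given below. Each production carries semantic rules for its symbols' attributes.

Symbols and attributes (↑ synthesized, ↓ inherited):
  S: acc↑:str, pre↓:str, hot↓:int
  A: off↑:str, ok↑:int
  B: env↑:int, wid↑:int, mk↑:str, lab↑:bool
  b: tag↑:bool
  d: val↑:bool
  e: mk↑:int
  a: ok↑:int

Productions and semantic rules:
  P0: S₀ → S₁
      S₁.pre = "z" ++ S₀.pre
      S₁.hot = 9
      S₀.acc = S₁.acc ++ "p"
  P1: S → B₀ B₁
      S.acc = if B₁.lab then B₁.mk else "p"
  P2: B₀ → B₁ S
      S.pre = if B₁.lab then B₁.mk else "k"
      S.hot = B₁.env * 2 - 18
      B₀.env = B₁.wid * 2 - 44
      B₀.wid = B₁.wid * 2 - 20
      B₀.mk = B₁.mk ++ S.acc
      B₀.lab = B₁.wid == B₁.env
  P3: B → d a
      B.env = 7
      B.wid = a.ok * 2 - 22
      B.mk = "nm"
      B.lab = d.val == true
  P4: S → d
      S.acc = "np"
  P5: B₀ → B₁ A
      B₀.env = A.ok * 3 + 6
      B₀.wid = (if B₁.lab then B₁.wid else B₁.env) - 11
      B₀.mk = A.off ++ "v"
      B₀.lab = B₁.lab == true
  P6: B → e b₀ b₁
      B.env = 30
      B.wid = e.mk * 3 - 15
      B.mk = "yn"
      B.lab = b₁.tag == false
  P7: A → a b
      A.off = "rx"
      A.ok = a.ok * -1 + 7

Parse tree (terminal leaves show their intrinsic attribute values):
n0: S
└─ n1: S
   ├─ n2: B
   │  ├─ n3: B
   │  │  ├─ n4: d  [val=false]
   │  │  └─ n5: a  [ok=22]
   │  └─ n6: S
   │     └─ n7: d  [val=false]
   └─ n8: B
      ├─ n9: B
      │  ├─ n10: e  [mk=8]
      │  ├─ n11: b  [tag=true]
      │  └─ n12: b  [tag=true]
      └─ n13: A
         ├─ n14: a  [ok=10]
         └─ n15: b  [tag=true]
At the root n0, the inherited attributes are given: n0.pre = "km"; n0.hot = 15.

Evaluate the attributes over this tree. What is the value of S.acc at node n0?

"pp"

1. n0.pre = "km"  [given at root]
2. n0.hot = 15  [given at root]
3. n1.pre = "zkm"  ["z" ++ S₀.pre]
4. n1.hot = 9  [9]
5. n4.val = false  [terminal]
6. n5.ok = 22  [terminal]
7. n3.env = 7  [7]
8. n3.wid = 22  [a.ok * 2 - 22]
9. n3.mk = "nm"  ["nm"]
10. n3.lab = false  [d.val == true]
11. n6.pre = "k"  [if B₁.lab then B₁.mk else "k"]
12. n6.hot = -4  [B₁.env * 2 - 18]
13. n7.val = false  [terminal]
14. n6.acc = "np"  ["np"]
15. n2.env = 0  [B₁.wid * 2 - 44]
16. n2.wid = 24  [B₁.wid * 2 - 20]
17. n2.mk = "nmnp"  [B₁.mk ++ S.acc]
18. n2.lab = false  [B₁.wid == B₁.env]
19. n10.mk = 8  [terminal]
20. n11.tag = true  [terminal]
21. n12.tag = true  [terminal]
22. n9.env = 30  [30]
23. n9.wid = 9  [e.mk * 3 - 15]
24. n9.mk = "yn"  ["yn"]
25. n9.lab = false  [b₁.tag == false]
26. n14.ok = 10  [terminal]
27. n15.tag = true  [terminal]
28. n13.off = "rx"  ["rx"]
29. n13.ok = -3  [a.ok * -1 + 7]
30. n8.env = -3  [A.ok * 3 + 6]
31. n8.wid = 19  [(if B₁.lab then B₁.wid else B₁.env) - 11]
32. n8.mk = "rxv"  [A.off ++ "v"]
33. n8.lab = false  [B₁.lab == true]
34. n1.acc = "p"  [if B₁.lab then B₁.mk else "p"]
35. n0.acc = "pp"  [S₁.acc ++ "p"]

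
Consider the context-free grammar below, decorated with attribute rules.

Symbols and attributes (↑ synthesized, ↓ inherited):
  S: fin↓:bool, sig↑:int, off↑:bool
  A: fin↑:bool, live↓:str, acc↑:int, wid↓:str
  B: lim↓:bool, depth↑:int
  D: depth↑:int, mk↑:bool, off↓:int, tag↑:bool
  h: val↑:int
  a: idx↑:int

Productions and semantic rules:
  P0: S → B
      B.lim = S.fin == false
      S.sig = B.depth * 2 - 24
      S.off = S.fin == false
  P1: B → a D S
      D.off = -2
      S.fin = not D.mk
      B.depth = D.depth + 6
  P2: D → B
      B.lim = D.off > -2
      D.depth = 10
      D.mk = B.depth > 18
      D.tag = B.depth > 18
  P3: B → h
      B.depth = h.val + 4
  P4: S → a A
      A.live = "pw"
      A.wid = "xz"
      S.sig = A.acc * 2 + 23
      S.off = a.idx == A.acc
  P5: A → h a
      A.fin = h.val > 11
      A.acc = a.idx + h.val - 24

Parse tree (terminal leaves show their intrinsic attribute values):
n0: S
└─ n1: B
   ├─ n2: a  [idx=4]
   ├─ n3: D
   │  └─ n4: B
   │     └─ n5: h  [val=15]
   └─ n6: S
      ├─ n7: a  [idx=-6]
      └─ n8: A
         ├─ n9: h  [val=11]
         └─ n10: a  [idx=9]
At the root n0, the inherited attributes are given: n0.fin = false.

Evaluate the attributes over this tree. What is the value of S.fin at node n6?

false

1. n0.fin = false  [given at root]
2. n1.lim = true  [S.fin == false]
3. n2.idx = 4  [terminal]
4. n3.off = -2  [-2]
5. n4.lim = false  [D.off > -2]
6. n5.val = 15  [terminal]
7. n4.depth = 19  [h.val + 4]
8. n3.depth = 10  [10]
9. n3.mk = true  [B.depth > 18]
10. n3.tag = true  [B.depth > 18]
11. n6.fin = false  [not D.mk]
12. n7.idx = -6  [terminal]
13. n8.live = "pw"  ["pw"]
14. n8.wid = "xz"  ["xz"]
15. n9.val = 11  [terminal]
16. n10.idx = 9  [terminal]
17. n8.fin = false  [h.val > 11]
18. n8.acc = -4  [a.idx + h.val - 24]
19. n6.sig = 15  [A.acc * 2 + 23]
20. n6.off = false  [a.idx == A.acc]
21. n1.depth = 16  [D.depth + 6]
22. n0.sig = 8  [B.depth * 2 - 24]
23. n0.off = true  [S.fin == false]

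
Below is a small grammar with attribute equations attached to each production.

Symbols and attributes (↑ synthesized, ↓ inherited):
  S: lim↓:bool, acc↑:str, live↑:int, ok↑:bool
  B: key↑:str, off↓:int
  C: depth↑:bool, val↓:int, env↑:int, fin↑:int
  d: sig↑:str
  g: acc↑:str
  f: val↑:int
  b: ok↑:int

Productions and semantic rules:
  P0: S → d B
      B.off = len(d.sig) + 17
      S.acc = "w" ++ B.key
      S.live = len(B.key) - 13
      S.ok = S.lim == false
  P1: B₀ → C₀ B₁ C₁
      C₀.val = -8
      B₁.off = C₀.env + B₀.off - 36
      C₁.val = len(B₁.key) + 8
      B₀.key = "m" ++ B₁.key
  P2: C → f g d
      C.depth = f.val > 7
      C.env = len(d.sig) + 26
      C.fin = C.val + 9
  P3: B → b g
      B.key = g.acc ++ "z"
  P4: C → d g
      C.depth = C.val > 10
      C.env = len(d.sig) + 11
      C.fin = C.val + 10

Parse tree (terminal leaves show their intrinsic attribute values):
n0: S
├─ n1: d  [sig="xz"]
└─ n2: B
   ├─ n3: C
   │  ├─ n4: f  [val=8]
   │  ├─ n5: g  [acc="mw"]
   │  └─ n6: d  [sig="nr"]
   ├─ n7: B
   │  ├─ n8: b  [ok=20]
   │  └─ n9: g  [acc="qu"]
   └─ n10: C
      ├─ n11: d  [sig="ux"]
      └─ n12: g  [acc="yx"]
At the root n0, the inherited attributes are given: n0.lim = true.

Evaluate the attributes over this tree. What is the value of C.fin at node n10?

21

1. n0.lim = true  [given at root]
2. n1.sig = "xz"  [terminal]
3. n2.off = 19  [len(d.sig) + 17]
4. n3.val = -8  [-8]
5. n4.val = 8  [terminal]
6. n5.acc = "mw"  [terminal]
7. n6.sig = "nr"  [terminal]
8. n3.depth = true  [f.val > 7]
9. n3.env = 28  [len(d.sig) + 26]
10. n3.fin = 1  [C.val + 9]
11. n7.off = 11  [C₀.env + B₀.off - 36]
12. n8.ok = 20  [terminal]
13. n9.acc = "qu"  [terminal]
14. n7.key = "quz"  [g.acc ++ "z"]
15. n10.val = 11  [len(B₁.key) + 8]
16. n11.sig = "ux"  [terminal]
17. n12.acc = "yx"  [terminal]
18. n10.depth = true  [C.val > 10]
19. n10.env = 13  [len(d.sig) + 11]
20. n10.fin = 21  [C.val + 10]
21. n2.key = "mquz"  ["m" ++ B₁.key]
22. n0.acc = "wmquz"  ["w" ++ B.key]
23. n0.live = -9  [len(B.key) - 13]
24. n0.ok = false  [S.lim == false]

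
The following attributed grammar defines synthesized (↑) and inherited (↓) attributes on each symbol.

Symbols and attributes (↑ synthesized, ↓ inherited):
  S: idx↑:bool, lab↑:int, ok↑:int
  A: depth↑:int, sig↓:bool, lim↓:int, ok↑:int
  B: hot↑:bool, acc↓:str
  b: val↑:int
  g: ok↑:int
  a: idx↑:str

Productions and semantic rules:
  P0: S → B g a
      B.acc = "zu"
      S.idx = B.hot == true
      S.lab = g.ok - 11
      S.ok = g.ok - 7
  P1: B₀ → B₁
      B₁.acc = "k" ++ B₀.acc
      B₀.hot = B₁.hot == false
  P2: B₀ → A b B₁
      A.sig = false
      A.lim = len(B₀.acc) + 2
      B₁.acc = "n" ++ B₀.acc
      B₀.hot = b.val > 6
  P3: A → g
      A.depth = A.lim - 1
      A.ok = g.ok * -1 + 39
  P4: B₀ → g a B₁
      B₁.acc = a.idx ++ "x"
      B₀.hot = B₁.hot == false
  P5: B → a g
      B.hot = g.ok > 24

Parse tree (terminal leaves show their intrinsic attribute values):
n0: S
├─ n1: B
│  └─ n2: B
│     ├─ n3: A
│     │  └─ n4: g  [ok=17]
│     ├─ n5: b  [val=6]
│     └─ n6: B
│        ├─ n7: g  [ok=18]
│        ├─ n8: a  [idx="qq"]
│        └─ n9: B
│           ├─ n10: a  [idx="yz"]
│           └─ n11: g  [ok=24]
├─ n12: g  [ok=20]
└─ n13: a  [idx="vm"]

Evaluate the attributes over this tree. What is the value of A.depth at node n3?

1. n1.acc = "zu"  ["zu"]
2. n2.acc = "kzu"  ["k" ++ B₀.acc]
3. n3.sig = false  [false]
4. n3.lim = 5  [len(B₀.acc) + 2]
5. n4.ok = 17  [terminal]
6. n3.depth = 4  [A.lim - 1]
7. n3.ok = 22  [g.ok * -1 + 39]
8. n5.val = 6  [terminal]
9. n6.acc = "nkzu"  ["n" ++ B₀.acc]
10. n7.ok = 18  [terminal]
11. n8.idx = "qq"  [terminal]
12. n9.acc = "qqx"  [a.idx ++ "x"]
13. n10.idx = "yz"  [terminal]
14. n11.ok = 24  [terminal]
15. n9.hot = false  [g.ok > 24]
16. n6.hot = true  [B₁.hot == false]
17. n2.hot = false  [b.val > 6]
18. n1.hot = true  [B₁.hot == false]
19. n12.ok = 20  [terminal]
20. n13.idx = "vm"  [terminal]
21. n0.idx = true  [B.hot == true]
22. n0.lab = 9  [g.ok - 11]
23. n0.ok = 13  [g.ok - 7]

4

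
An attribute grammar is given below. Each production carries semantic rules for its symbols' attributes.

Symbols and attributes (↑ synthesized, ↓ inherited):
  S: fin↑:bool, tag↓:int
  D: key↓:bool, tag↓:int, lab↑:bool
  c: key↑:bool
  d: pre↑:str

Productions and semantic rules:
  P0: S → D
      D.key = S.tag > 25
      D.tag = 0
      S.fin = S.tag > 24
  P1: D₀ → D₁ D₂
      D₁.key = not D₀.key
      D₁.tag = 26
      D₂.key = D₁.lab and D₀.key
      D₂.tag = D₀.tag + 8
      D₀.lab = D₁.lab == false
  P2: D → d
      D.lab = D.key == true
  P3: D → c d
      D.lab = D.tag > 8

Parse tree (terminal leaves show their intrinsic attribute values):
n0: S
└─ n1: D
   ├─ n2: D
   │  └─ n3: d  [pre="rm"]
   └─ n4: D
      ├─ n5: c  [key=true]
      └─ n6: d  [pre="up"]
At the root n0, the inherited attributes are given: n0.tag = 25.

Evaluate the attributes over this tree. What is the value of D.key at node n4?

false

1. n0.tag = 25  [given at root]
2. n1.key = false  [S.tag > 25]
3. n1.tag = 0  [0]
4. n2.key = true  [not D₀.key]
5. n2.tag = 26  [26]
6. n3.pre = "rm"  [terminal]
7. n2.lab = true  [D.key == true]
8. n4.key = false  [D₁.lab and D₀.key]
9. n4.tag = 8  [D₀.tag + 8]
10. n5.key = true  [terminal]
11. n6.pre = "up"  [terminal]
12. n4.lab = false  [D.tag > 8]
13. n1.lab = false  [D₁.lab == false]
14. n0.fin = true  [S.tag > 24]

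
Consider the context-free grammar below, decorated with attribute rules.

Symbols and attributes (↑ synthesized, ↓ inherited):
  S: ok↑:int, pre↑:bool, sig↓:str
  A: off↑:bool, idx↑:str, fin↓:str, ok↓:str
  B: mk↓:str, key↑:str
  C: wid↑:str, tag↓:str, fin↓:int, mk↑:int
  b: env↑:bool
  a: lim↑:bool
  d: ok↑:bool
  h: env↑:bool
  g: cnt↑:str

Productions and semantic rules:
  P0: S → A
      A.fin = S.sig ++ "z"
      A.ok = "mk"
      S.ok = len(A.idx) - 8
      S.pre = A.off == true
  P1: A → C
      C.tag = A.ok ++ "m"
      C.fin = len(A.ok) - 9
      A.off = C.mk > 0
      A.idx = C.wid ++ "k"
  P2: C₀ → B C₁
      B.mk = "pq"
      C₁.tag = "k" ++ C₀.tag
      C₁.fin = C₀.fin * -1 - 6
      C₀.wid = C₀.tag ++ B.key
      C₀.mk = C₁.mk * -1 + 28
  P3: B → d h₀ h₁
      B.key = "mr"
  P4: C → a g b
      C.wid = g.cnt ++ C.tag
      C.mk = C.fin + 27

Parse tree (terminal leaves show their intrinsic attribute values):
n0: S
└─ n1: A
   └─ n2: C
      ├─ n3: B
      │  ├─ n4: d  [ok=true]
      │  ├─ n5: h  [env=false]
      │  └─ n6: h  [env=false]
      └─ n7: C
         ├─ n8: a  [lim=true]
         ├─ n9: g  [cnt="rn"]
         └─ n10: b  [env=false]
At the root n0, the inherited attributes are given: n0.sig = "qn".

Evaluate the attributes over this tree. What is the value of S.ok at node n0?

1. n0.sig = "qn"  [given at root]
2. n1.fin = "qnz"  [S.sig ++ "z"]
3. n1.ok = "mk"  ["mk"]
4. n2.tag = "mkm"  [A.ok ++ "m"]
5. n2.fin = -7  [len(A.ok) - 9]
6. n3.mk = "pq"  ["pq"]
7. n4.ok = true  [terminal]
8. n5.env = false  [terminal]
9. n6.env = false  [terminal]
10. n3.key = "mr"  ["mr"]
11. n7.tag = "kmkm"  ["k" ++ C₀.tag]
12. n7.fin = 1  [C₀.fin * -1 - 6]
13. n8.lim = true  [terminal]
14. n9.cnt = "rn"  [terminal]
15. n10.env = false  [terminal]
16. n7.wid = "rnkmkm"  [g.cnt ++ C.tag]
17. n7.mk = 28  [C.fin + 27]
18. n2.wid = "mkmmr"  [C₀.tag ++ B.key]
19. n2.mk = 0  [C₁.mk * -1 + 28]
20. n1.off = false  [C.mk > 0]
21. n1.idx = "mkmmrk"  [C.wid ++ "k"]
22. n0.ok = -2  [len(A.idx) - 8]
23. n0.pre = false  [A.off == true]

-2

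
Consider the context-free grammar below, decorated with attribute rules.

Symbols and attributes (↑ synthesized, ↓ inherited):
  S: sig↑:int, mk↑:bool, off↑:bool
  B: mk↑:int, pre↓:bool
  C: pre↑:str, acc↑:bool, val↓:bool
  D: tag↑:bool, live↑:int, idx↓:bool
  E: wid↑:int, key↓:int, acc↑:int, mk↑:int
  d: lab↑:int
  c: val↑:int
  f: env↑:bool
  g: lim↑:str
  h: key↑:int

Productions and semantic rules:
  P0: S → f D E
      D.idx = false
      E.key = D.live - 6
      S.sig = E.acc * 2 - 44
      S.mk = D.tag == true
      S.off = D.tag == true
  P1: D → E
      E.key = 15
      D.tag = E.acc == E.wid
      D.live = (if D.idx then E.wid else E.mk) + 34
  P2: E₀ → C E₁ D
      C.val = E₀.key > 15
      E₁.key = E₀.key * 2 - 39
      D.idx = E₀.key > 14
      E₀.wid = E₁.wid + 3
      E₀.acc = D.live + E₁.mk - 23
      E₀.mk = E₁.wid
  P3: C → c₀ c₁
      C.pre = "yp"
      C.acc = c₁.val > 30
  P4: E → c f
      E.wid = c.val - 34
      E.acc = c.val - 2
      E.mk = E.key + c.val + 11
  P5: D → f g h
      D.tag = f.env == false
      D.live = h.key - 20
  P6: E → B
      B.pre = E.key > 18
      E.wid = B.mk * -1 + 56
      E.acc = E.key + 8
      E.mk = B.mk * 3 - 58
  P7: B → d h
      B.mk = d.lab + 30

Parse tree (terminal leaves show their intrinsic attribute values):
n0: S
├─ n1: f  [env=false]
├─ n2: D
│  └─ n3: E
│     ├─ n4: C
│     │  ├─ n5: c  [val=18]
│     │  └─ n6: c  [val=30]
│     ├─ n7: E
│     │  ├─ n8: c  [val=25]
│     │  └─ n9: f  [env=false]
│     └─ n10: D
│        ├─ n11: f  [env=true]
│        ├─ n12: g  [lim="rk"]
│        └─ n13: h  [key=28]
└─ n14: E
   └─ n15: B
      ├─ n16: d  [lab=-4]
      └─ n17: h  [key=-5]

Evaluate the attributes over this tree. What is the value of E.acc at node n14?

27

1. n1.env = false  [terminal]
2. n2.idx = false  [false]
3. n3.key = 15  [15]
4. n4.val = false  [E₀.key > 15]
5. n5.val = 18  [terminal]
6. n6.val = 30  [terminal]
7. n4.pre = "yp"  ["yp"]
8. n4.acc = false  [c₁.val > 30]
9. n7.key = -9  [E₀.key * 2 - 39]
10. n8.val = 25  [terminal]
11. n9.env = false  [terminal]
12. n7.wid = -9  [c.val - 34]
13. n7.acc = 23  [c.val - 2]
14. n7.mk = 27  [E.key + c.val + 11]
15. n10.idx = true  [E₀.key > 14]
16. n11.env = true  [terminal]
17. n12.lim = "rk"  [terminal]
18. n13.key = 28  [terminal]
19. n10.tag = false  [f.env == false]
20. n10.live = 8  [h.key - 20]
21. n3.wid = -6  [E₁.wid + 3]
22. n3.acc = 12  [D.live + E₁.mk - 23]
23. n3.mk = -9  [E₁.wid]
24. n2.tag = false  [E.acc == E.wid]
25. n2.live = 25  [(if D.idx then E.wid else E.mk) + 34]
26. n14.key = 19  [D.live - 6]
27. n15.pre = true  [E.key > 18]
28. n16.lab = -4  [terminal]
29. n17.key = -5  [terminal]
30. n15.mk = 26  [d.lab + 30]
31. n14.wid = 30  [B.mk * -1 + 56]
32. n14.acc = 27  [E.key + 8]
33. n14.mk = 20  [B.mk * 3 - 58]
34. n0.sig = 10  [E.acc * 2 - 44]
35. n0.mk = false  [D.tag == true]
36. n0.off = false  [D.tag == true]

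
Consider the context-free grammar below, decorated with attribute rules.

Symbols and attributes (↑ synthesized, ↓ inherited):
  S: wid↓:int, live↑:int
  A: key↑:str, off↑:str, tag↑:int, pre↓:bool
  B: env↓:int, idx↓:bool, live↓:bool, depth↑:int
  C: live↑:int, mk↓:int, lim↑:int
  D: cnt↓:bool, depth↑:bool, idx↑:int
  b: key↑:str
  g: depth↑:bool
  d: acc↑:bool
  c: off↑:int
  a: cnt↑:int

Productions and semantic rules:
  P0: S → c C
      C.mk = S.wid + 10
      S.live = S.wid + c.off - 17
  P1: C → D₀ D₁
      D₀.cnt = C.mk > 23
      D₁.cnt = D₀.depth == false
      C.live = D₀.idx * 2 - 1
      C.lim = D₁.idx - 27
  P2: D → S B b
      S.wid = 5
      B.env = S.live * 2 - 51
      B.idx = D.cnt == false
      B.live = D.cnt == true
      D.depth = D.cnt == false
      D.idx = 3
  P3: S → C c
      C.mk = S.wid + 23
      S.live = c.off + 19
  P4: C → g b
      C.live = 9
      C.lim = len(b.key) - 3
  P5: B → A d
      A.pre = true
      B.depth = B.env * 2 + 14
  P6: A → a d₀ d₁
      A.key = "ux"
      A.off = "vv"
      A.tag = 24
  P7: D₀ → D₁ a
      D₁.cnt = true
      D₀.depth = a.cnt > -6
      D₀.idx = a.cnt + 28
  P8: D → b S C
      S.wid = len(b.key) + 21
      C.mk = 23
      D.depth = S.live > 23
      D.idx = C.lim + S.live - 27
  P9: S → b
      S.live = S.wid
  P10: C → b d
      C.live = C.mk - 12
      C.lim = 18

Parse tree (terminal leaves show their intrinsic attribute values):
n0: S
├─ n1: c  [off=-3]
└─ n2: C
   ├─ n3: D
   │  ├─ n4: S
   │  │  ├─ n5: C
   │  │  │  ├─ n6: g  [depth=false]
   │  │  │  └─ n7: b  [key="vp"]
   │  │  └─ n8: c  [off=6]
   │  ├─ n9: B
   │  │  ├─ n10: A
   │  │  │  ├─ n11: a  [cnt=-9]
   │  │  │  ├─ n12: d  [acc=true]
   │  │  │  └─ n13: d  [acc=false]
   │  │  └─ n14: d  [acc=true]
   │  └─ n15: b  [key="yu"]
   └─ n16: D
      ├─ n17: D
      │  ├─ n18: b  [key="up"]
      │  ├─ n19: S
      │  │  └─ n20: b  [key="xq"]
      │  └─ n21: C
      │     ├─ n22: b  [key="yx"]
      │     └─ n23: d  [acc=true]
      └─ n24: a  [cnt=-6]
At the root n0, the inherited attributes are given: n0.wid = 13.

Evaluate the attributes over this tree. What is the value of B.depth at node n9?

12

1. n0.wid = 13  [given at root]
2. n1.off = -3  [terminal]
3. n2.mk = 23  [S.wid + 10]
4. n3.cnt = false  [C.mk > 23]
5. n4.wid = 5  [5]
6. n5.mk = 28  [S.wid + 23]
7. n6.depth = false  [terminal]
8. n7.key = "vp"  [terminal]
9. n5.live = 9  [9]
10. n5.lim = -1  [len(b.key) - 3]
11. n8.off = 6  [terminal]
12. n4.live = 25  [c.off + 19]
13. n9.env = -1  [S.live * 2 - 51]
14. n9.idx = true  [D.cnt == false]
15. n9.live = false  [D.cnt == true]
16. n10.pre = true  [true]
17. n11.cnt = -9  [terminal]
18. n12.acc = true  [terminal]
19. n13.acc = false  [terminal]
20. n10.key = "ux"  ["ux"]
21. n10.off = "vv"  ["vv"]
22. n10.tag = 24  [24]
23. n14.acc = true  [terminal]
24. n9.depth = 12  [B.env * 2 + 14]
25. n15.key = "yu"  [terminal]
26. n3.depth = true  [D.cnt == false]
27. n3.idx = 3  [3]
28. n16.cnt = false  [D₀.depth == false]
29. n17.cnt = true  [true]
30. n18.key = "up"  [terminal]
31. n19.wid = 23  [len(b.key) + 21]
32. n20.key = "xq"  [terminal]
33. n19.live = 23  [S.wid]
34. n21.mk = 23  [23]
35. n22.key = "yx"  [terminal]
36. n23.acc = true  [terminal]
37. n21.live = 11  [C.mk - 12]
38. n21.lim = 18  [18]
39. n17.depth = false  [S.live > 23]
40. n17.idx = 14  [C.lim + S.live - 27]
41. n24.cnt = -6  [terminal]
42. n16.depth = false  [a.cnt > -6]
43. n16.idx = 22  [a.cnt + 28]
44. n2.live = 5  [D₀.idx * 2 - 1]
45. n2.lim = -5  [D₁.idx - 27]
46. n0.live = -7  [S.wid + c.off - 17]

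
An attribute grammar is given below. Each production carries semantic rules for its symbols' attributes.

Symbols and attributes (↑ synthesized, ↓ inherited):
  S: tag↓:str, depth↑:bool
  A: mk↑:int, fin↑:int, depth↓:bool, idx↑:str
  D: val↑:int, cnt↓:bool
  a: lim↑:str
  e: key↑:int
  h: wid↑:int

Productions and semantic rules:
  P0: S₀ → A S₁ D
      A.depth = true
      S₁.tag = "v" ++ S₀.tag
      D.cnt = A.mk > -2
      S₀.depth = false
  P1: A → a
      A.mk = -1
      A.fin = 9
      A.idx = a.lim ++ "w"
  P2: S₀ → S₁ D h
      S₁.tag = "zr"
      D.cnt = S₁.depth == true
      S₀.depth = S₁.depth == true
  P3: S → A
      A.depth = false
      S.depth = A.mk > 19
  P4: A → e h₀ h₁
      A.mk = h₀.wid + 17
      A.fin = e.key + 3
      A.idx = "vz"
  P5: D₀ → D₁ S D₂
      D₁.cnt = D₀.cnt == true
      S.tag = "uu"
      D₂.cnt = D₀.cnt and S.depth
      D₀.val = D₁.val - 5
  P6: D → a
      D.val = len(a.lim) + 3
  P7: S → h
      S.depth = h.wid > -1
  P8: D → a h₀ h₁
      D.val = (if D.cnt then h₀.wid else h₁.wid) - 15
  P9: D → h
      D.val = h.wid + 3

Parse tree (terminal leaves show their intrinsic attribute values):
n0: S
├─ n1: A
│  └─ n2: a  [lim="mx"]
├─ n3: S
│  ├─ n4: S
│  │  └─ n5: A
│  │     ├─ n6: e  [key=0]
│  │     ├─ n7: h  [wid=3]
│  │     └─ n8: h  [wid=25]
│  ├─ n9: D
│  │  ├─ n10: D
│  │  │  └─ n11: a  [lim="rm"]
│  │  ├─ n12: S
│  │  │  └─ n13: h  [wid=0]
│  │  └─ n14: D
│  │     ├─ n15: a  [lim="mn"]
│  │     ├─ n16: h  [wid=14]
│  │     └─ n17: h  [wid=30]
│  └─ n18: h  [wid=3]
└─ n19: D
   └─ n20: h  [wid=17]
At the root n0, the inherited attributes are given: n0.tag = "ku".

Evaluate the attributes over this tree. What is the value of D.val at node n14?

-1

1. n0.tag = "ku"  [given at root]
2. n1.depth = true  [true]
3. n2.lim = "mx"  [terminal]
4. n1.mk = -1  [-1]
5. n1.fin = 9  [9]
6. n1.idx = "mxw"  [a.lim ++ "w"]
7. n3.tag = "vku"  ["v" ++ S₀.tag]
8. n4.tag = "zr"  ["zr"]
9. n5.depth = false  [false]
10. n6.key = 0  [terminal]
11. n7.wid = 3  [terminal]
12. n8.wid = 25  [terminal]
13. n5.mk = 20  [h₀.wid + 17]
14. n5.fin = 3  [e.key + 3]
15. n5.idx = "vz"  ["vz"]
16. n4.depth = true  [A.mk > 19]
17. n9.cnt = true  [S₁.depth == true]
18. n10.cnt = true  [D₀.cnt == true]
19. n11.lim = "rm"  [terminal]
20. n10.val = 5  [len(a.lim) + 3]
21. n12.tag = "uu"  ["uu"]
22. n13.wid = 0  [terminal]
23. n12.depth = true  [h.wid > -1]
24. n14.cnt = true  [D₀.cnt and S.depth]
25. n15.lim = "mn"  [terminal]
26. n16.wid = 14  [terminal]
27. n17.wid = 30  [terminal]
28. n14.val = -1  [(if D.cnt then h₀.wid else h₁.wid) - 15]
29. n9.val = 0  [D₁.val - 5]
30. n18.wid = 3  [terminal]
31. n3.depth = true  [S₁.depth == true]
32. n19.cnt = true  [A.mk > -2]
33. n20.wid = 17  [terminal]
34. n19.val = 20  [h.wid + 3]
35. n0.depth = false  [false]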